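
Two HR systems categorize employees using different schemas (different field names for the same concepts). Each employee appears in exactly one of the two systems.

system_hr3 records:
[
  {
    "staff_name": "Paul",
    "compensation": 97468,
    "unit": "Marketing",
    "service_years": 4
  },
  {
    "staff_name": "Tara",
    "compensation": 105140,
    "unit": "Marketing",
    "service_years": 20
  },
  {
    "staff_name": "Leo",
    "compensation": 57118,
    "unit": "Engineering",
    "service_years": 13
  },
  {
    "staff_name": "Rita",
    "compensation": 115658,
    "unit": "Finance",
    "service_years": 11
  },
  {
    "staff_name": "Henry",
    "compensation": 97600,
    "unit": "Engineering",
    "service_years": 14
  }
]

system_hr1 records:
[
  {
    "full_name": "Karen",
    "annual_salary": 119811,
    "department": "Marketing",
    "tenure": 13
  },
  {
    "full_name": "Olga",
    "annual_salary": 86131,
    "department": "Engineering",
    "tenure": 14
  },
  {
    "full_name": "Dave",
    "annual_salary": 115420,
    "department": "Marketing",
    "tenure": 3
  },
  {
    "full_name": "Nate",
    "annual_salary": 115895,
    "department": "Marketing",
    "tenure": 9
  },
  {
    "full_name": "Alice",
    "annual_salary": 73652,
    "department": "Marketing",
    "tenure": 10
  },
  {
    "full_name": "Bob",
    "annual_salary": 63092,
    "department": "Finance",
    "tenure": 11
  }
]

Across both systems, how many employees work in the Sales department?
0

Schema mapping: "unit" (system_hr3) = "department" (system_hr1) = department

Sales employees in system_hr3: 0
Sales employees in system_hr1: 0

Total in Sales: 0 + 0 = 0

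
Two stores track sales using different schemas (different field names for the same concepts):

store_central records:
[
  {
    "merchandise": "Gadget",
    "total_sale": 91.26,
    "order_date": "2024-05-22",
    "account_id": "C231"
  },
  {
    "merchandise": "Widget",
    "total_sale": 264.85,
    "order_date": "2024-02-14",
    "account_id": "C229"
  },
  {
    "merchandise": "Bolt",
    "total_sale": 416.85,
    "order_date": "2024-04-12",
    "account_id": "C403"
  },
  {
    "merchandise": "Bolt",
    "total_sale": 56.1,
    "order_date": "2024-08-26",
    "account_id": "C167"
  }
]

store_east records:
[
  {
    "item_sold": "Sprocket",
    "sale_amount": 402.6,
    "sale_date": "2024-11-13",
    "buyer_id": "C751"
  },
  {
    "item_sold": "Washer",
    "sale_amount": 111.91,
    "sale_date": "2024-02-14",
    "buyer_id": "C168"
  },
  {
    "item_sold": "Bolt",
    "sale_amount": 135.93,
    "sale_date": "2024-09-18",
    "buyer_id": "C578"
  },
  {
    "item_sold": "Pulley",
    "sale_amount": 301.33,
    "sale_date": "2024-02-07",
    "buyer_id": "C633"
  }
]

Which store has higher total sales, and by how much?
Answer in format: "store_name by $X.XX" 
store_east by $122.71

Schema mapping: "total_sale" (store_central) = "sale_amount" (store_east) = sale amount

Total for store_central: 829.06
Total for store_east: 951.77

Difference: |829.06 - 951.77| = 122.71
store_east has higher sales by $122.71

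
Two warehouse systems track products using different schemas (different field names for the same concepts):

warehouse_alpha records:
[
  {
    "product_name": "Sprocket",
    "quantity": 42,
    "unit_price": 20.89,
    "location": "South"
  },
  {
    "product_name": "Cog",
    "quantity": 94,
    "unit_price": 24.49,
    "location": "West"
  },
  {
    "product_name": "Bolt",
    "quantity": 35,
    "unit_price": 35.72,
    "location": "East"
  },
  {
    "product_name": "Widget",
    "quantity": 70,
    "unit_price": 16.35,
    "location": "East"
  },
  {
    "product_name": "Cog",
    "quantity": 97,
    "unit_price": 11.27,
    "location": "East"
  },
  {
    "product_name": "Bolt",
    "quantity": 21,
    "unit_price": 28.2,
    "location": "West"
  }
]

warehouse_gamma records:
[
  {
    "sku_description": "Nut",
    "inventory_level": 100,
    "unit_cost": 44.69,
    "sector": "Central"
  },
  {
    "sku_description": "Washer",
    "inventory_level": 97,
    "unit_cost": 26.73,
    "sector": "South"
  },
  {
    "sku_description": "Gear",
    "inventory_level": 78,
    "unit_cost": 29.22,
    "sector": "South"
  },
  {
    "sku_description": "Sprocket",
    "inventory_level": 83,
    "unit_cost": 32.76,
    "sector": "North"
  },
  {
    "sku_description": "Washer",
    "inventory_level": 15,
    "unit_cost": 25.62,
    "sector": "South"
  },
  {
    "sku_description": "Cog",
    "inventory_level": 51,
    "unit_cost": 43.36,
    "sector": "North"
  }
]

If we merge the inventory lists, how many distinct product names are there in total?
7

Schema mapping: "product_name" (warehouse_alpha) = "sku_description" (warehouse_gamma) = product name

Products in warehouse_alpha: ['Bolt', 'Cog', 'Sprocket', 'Widget']
Products in warehouse_gamma: ['Cog', 'Gear', 'Nut', 'Sprocket', 'Washer']

Union (unique products): ['Bolt', 'Cog', 'Gear', 'Nut', 'Sprocket', 'Washer', 'Widget']
Count: 7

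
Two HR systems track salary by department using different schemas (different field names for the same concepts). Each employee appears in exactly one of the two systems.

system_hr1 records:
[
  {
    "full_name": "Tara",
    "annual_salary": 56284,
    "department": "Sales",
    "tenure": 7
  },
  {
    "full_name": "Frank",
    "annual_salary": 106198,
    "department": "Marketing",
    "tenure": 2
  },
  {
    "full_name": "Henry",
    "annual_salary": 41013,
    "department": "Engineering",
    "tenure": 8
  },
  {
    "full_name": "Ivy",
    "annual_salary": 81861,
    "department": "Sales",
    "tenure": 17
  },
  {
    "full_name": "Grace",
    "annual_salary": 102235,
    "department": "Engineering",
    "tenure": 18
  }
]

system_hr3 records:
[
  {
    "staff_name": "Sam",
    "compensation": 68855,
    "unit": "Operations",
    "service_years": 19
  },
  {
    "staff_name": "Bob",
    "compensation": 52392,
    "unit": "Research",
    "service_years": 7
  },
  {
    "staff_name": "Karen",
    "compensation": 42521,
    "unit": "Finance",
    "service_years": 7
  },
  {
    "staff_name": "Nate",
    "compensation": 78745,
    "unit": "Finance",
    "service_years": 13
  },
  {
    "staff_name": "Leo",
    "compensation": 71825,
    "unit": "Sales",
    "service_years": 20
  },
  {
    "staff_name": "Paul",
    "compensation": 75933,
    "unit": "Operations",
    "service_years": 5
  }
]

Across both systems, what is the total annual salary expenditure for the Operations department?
144788

Schema mappings:
- "department" (system_hr1) = "unit" (system_hr3) = department
- "annual_salary" (system_hr1) = "compensation" (system_hr3) = salary

Operations salaries from system_hr1: 0
Operations salaries from system_hr3: 144788

Total: 0 + 144788 = 144788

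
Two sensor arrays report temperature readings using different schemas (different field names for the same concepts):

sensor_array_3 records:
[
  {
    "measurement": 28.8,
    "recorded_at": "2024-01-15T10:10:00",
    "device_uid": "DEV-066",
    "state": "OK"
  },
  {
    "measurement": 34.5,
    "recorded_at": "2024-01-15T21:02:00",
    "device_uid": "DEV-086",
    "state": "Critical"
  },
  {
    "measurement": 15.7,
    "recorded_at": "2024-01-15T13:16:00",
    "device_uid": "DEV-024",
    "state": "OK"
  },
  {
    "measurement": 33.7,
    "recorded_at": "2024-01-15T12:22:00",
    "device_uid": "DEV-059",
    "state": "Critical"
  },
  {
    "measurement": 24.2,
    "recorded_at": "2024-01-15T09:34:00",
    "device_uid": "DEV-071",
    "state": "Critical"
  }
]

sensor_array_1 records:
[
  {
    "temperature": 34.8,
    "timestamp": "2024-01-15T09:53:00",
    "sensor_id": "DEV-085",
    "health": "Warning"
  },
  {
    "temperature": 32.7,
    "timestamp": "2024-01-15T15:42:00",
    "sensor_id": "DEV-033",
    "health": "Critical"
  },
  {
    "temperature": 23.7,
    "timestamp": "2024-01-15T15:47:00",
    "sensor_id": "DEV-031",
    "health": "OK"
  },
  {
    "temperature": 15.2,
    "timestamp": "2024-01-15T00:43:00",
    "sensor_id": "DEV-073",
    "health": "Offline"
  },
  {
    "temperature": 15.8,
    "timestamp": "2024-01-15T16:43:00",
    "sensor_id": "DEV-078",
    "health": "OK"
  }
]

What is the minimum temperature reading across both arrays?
15.2

Schema mapping: "measurement" (sensor_array_3) = "temperature" (sensor_array_1) = temperature reading

Minimum in sensor_array_3: 15.7
Minimum in sensor_array_1: 15.2

Overall minimum: min(15.7, 15.2) = 15.2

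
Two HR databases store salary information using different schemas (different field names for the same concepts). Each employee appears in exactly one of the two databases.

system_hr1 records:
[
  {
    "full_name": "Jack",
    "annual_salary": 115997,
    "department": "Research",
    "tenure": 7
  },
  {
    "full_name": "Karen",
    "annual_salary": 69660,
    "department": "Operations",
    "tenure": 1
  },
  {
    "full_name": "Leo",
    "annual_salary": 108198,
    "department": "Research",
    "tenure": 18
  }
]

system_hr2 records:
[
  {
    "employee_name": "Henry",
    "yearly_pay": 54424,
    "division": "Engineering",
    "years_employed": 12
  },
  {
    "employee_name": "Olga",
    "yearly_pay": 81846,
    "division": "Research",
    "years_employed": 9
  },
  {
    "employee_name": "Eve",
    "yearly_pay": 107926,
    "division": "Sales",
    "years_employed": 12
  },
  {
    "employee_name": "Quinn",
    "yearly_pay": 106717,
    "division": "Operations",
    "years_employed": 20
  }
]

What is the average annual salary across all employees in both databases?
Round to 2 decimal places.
92109.71

Schema mapping: "annual_salary" (system_hr1) = "yearly_pay" (system_hr2) = annual salary

All salaries: [115997, 69660, 108198, 54424, 81846, 107926, 106717]
Sum: 644768
Count: 7
Average: 644768 / 7 = 92109.71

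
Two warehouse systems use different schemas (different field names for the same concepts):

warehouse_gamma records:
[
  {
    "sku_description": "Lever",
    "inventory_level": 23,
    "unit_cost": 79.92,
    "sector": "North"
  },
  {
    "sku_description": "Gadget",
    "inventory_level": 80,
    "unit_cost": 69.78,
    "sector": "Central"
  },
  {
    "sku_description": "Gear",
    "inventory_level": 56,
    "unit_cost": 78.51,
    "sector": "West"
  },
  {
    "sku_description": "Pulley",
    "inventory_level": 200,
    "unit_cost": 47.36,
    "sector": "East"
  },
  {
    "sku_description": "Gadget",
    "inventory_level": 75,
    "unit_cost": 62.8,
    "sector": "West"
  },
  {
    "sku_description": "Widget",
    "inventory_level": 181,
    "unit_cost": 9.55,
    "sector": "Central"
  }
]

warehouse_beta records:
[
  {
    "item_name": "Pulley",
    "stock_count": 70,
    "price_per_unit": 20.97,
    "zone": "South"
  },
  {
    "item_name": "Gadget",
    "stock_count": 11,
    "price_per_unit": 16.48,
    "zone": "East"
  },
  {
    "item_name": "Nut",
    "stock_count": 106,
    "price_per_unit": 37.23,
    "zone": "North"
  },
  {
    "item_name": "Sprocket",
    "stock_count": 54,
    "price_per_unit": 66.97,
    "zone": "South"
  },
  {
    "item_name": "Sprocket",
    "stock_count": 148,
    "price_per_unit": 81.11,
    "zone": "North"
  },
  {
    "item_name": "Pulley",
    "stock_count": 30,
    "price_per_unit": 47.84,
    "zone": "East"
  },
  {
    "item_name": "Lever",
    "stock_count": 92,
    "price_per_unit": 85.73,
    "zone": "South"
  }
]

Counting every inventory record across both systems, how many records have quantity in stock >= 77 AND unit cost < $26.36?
1

Schema mappings:
- "inventory_level" (warehouse_gamma) = "stock_count" (warehouse_beta) = quantity
- "unit_cost" (warehouse_gamma) = "price_per_unit" (warehouse_beta) = unit cost

Records meeting both conditions in warehouse_gamma: 1
Records meeting both conditions in warehouse_beta: 0

Total: 1 + 0 = 1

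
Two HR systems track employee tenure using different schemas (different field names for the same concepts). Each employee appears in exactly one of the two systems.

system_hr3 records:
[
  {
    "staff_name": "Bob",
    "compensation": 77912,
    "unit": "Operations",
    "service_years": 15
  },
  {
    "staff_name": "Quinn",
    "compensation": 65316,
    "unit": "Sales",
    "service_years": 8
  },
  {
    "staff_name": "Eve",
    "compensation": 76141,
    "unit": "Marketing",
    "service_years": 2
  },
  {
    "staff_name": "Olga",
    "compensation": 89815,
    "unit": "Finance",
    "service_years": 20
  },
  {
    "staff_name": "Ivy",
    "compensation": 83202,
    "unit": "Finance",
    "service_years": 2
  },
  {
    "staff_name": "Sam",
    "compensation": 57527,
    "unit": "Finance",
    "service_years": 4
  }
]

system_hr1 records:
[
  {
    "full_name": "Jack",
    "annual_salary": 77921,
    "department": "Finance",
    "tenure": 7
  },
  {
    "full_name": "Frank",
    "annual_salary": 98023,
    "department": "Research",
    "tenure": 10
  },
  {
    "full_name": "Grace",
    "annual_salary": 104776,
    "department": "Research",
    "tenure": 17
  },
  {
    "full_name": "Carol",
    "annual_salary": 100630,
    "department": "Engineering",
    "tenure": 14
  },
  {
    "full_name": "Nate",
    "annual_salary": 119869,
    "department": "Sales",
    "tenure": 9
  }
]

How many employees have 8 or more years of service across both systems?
7

Reconcile schemas: "service_years" (system_hr3) = "tenure" (system_hr1) = years of service

From system_hr3: 3 employees with >= 8 years
From system_hr1: 4 employees with >= 8 years

Total: 3 + 4 = 7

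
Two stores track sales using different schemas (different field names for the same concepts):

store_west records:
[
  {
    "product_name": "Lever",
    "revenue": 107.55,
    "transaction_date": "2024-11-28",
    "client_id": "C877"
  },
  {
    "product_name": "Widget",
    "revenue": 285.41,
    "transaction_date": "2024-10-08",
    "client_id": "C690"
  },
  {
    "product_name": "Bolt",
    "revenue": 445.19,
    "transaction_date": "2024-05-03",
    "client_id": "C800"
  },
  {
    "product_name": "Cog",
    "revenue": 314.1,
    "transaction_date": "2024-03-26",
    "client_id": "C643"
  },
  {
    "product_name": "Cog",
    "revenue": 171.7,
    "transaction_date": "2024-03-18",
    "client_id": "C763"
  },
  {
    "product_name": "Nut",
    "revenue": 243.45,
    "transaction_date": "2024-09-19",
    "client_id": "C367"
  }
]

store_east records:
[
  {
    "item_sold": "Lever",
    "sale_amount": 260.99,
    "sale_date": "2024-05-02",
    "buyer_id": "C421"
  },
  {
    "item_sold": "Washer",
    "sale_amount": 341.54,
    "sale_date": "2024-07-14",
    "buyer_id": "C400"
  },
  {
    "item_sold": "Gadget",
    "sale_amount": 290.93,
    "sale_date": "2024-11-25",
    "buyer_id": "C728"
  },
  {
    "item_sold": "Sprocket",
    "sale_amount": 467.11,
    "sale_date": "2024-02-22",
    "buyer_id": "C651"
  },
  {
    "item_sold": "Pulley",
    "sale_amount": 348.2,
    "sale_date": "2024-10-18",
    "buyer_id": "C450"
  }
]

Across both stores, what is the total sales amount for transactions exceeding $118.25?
3168.62

Schema mapping: "revenue" (store_west) = "sale_amount" (store_east) = sale amount

Sum of sales > $118.25 in store_west: 1459.85
Sum of sales > $118.25 in store_east: 1708.77

Total: 1459.85 + 1708.77 = 3168.62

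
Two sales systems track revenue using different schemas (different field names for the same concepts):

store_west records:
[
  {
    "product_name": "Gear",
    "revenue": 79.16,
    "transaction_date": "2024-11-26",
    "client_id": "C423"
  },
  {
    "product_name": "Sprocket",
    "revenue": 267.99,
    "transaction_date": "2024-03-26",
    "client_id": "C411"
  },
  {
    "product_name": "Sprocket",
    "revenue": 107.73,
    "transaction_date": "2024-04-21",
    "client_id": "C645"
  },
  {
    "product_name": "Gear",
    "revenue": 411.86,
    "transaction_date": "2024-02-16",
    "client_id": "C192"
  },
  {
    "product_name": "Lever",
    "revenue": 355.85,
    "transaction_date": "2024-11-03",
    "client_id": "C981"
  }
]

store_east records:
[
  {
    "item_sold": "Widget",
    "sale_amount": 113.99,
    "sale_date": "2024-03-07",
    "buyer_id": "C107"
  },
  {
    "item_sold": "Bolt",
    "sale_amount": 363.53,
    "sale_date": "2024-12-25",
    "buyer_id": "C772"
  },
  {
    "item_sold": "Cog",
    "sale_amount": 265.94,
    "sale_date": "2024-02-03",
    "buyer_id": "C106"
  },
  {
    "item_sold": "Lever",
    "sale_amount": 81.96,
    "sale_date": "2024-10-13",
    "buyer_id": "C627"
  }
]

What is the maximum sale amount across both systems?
411.86

Reconcile: "revenue" (store_west) = "sale_amount" (store_east) = sale amount

Maximum in store_west: 411.86
Maximum in store_east: 363.53

Overall maximum: max(411.86, 363.53) = 411.86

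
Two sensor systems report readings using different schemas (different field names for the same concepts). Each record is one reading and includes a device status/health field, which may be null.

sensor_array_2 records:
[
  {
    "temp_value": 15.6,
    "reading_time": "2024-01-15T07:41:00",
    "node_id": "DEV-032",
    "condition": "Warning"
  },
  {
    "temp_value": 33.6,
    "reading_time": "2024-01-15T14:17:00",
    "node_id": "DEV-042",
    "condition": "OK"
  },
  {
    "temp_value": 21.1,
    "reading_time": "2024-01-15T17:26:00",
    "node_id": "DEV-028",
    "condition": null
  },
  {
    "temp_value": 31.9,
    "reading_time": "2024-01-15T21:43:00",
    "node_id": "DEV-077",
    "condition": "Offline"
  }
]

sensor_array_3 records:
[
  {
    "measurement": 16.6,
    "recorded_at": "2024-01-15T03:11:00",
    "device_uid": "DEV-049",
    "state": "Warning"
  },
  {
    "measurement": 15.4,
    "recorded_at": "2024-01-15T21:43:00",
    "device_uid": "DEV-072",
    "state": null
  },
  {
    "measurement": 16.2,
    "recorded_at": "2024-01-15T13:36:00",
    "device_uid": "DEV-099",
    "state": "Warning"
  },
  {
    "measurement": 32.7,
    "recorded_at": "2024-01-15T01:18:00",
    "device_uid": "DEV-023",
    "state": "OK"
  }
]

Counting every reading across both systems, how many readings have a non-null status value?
6

Schema mapping: "condition" (sensor_array_2) = "state" (sensor_array_3) = status

Non-null in sensor_array_2: 3
Non-null in sensor_array_3: 3

Total non-null: 3 + 3 = 6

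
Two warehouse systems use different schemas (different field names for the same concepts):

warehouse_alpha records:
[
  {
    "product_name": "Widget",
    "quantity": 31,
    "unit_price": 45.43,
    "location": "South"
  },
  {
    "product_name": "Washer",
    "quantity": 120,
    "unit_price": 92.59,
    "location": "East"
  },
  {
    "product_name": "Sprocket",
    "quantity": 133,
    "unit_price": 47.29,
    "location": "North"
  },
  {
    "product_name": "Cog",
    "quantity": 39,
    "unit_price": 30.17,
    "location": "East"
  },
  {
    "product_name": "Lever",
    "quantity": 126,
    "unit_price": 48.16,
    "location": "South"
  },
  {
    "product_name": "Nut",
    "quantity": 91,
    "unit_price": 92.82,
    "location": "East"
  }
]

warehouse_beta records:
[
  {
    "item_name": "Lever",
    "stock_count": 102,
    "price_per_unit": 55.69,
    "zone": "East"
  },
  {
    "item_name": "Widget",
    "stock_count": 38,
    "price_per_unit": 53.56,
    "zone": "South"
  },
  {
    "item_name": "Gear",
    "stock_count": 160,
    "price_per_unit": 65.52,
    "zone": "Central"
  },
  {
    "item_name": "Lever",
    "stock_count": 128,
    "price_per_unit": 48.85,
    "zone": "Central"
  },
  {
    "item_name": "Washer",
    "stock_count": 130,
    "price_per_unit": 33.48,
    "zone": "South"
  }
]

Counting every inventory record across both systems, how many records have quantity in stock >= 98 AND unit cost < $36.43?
1

Schema mappings:
- "quantity" (warehouse_alpha) = "stock_count" (warehouse_beta) = quantity
- "unit_price" (warehouse_alpha) = "price_per_unit" (warehouse_beta) = unit cost

Records meeting both conditions in warehouse_alpha: 0
Records meeting both conditions in warehouse_beta: 1

Total: 0 + 1 = 1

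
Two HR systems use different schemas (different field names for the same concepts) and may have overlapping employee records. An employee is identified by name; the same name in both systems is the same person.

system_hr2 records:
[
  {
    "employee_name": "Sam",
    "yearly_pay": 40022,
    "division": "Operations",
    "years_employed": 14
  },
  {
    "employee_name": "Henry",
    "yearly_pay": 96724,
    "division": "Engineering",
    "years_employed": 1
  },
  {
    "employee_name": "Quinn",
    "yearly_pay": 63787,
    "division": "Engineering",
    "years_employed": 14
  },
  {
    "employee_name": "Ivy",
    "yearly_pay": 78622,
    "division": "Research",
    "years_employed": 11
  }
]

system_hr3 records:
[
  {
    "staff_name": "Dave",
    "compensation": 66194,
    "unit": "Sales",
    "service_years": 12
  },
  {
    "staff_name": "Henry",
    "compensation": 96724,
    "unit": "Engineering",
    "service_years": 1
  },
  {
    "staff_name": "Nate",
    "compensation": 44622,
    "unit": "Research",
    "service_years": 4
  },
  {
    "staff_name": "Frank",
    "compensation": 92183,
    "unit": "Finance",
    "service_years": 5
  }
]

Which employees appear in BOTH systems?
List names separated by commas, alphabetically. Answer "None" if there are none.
Henry

Schema mapping: "employee_name" (system_hr2) = "staff_name" (system_hr3) = employee name

Names in system_hr2: ['Henry', 'Ivy', 'Quinn', 'Sam']
Names in system_hr3: ['Dave', 'Frank', 'Henry', 'Nate']

Intersection: ['Henry']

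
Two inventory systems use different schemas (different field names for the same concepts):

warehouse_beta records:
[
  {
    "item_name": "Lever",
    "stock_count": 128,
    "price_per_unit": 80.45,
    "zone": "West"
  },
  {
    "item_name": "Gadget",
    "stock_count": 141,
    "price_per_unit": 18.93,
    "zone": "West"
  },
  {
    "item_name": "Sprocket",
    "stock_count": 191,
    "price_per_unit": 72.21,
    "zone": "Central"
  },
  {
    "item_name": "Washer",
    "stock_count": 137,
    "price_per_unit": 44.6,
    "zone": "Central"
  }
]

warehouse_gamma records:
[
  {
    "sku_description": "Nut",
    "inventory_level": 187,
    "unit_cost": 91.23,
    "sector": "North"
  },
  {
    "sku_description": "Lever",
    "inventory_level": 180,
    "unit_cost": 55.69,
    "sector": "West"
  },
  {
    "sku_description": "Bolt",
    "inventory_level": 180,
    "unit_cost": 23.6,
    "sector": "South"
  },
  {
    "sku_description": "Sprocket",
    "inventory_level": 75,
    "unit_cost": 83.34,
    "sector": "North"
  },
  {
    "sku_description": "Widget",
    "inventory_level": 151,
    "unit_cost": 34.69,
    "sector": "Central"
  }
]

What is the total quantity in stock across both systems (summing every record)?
1370

To reconcile these schemas, identify the field holding the quantity in stock in each system:
1. In warehouse_beta it is "stock_count"
2. In warehouse_gamma it is "inventory_level"

From warehouse_beta: 128 + 141 + 191 + 137 = 597
From warehouse_gamma: 187 + 180 + 180 + 75 + 151 = 773

Total: 597 + 773 = 1370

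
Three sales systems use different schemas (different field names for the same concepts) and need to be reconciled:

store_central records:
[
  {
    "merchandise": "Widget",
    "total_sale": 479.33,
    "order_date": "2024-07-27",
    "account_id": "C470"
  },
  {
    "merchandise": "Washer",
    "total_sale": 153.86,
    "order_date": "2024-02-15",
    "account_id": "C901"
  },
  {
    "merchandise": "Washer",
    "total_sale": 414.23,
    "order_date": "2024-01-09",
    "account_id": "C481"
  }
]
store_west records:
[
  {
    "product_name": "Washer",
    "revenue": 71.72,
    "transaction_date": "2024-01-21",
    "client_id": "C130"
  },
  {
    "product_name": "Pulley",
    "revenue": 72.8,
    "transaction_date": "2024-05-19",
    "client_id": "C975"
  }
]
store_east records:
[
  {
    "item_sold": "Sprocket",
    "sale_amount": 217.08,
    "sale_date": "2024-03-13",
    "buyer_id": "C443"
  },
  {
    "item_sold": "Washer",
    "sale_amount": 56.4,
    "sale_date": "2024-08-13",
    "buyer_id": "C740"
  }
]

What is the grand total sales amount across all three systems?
1465.42

Schema reconciliation - all amount fields map to sale amount:

store_central (total_sale): 1047.42
store_west (revenue): 144.52
store_east (sale_amount): 273.48

Grand total: 1465.42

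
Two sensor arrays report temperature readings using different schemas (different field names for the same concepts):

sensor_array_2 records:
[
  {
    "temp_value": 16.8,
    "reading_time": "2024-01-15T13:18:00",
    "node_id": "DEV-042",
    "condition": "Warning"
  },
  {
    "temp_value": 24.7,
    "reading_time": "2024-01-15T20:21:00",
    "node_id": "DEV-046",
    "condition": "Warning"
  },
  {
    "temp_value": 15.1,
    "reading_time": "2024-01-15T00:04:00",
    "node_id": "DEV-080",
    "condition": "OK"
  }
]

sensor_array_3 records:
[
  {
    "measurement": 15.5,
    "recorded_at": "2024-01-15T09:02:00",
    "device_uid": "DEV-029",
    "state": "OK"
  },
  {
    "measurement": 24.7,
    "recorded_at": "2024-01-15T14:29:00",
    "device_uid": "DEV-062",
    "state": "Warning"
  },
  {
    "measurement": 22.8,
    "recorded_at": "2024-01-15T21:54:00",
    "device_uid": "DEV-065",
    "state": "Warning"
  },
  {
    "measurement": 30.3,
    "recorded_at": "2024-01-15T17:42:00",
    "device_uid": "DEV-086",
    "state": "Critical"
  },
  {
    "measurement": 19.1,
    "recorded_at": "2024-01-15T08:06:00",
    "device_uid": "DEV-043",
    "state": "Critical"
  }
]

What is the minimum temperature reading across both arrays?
15.1

Schema mapping: "temp_value" (sensor_array_2) = "measurement" (sensor_array_3) = temperature reading

Minimum in sensor_array_2: 15.1
Minimum in sensor_array_3: 15.5

Overall minimum: min(15.1, 15.5) = 15.1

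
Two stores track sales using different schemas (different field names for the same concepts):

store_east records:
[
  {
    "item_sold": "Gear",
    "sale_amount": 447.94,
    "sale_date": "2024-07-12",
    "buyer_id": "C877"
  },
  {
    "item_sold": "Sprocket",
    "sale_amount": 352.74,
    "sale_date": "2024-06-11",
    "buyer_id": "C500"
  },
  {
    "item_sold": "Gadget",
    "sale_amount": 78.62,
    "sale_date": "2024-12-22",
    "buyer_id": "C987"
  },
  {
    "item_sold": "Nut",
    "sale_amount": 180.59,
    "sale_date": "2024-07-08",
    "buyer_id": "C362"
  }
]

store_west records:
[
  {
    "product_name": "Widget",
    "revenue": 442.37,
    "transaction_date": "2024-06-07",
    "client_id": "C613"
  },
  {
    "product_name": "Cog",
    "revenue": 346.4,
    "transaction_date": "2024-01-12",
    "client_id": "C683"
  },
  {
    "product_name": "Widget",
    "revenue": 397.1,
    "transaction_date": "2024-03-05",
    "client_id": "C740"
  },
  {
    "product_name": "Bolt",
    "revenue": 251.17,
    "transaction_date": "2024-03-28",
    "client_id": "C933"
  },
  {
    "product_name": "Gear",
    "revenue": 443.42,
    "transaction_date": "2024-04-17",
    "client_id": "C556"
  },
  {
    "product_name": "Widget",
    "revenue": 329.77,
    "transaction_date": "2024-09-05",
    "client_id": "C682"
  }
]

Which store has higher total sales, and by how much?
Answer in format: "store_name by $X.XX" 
store_west by $1150.34

Schema mapping: "sale_amount" (store_east) = "revenue" (store_west) = sale amount

Total for store_east: 1059.89
Total for store_west: 2210.23

Difference: |1059.89 - 2210.23| = 1150.34
store_west has higher sales by $1150.34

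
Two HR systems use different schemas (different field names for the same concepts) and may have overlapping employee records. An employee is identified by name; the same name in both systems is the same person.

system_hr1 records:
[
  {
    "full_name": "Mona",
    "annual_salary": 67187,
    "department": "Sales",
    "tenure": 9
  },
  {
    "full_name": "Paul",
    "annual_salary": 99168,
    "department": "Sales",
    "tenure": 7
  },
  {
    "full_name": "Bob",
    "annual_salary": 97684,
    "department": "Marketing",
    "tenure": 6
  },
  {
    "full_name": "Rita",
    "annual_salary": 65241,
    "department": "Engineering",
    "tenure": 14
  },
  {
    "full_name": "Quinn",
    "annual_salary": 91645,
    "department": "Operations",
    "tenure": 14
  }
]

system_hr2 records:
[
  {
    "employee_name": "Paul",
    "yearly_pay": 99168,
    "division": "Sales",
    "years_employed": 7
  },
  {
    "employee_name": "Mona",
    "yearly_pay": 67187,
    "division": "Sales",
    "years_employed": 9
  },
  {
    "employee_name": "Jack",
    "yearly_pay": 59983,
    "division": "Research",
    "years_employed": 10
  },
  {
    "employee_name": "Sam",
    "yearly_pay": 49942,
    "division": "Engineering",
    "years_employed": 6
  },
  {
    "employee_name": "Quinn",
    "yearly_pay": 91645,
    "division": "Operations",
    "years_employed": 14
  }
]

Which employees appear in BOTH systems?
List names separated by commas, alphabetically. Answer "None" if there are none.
Mona, Paul, Quinn

Schema mapping: "full_name" (system_hr1) = "employee_name" (system_hr2) = employee name

Names in system_hr1: ['Bob', 'Mona', 'Paul', 'Quinn', 'Rita']
Names in system_hr2: ['Jack', 'Mona', 'Paul', 'Quinn', 'Sam']

Intersection: ['Mona', 'Paul', 'Quinn']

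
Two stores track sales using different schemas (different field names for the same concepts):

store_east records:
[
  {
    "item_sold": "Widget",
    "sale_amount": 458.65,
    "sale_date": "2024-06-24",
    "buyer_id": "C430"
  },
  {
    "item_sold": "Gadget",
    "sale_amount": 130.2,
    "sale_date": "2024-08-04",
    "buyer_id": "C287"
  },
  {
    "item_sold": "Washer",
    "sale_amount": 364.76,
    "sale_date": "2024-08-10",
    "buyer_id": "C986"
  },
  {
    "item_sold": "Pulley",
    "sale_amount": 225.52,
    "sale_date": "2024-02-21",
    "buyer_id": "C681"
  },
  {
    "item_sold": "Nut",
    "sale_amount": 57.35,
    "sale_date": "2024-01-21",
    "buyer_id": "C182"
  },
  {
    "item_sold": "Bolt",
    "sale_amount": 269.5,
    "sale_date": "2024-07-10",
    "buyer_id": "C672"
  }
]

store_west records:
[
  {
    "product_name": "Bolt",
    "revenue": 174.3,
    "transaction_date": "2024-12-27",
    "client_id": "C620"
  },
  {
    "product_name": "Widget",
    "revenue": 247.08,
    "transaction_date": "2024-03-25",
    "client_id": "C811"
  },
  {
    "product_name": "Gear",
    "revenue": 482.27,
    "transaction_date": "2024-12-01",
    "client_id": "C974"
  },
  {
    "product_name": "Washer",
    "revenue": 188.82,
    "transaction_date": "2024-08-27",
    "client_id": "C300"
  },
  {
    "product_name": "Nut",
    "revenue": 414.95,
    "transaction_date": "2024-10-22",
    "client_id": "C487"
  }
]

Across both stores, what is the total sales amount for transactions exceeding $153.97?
2825.85

Schema mapping: "sale_amount" (store_east) = "revenue" (store_west) = sale amount

Sum of sales > $153.97 in store_east: 1318.43
Sum of sales > $153.97 in store_west: 1507.42

Total: 1318.43 + 1507.42 = 2825.85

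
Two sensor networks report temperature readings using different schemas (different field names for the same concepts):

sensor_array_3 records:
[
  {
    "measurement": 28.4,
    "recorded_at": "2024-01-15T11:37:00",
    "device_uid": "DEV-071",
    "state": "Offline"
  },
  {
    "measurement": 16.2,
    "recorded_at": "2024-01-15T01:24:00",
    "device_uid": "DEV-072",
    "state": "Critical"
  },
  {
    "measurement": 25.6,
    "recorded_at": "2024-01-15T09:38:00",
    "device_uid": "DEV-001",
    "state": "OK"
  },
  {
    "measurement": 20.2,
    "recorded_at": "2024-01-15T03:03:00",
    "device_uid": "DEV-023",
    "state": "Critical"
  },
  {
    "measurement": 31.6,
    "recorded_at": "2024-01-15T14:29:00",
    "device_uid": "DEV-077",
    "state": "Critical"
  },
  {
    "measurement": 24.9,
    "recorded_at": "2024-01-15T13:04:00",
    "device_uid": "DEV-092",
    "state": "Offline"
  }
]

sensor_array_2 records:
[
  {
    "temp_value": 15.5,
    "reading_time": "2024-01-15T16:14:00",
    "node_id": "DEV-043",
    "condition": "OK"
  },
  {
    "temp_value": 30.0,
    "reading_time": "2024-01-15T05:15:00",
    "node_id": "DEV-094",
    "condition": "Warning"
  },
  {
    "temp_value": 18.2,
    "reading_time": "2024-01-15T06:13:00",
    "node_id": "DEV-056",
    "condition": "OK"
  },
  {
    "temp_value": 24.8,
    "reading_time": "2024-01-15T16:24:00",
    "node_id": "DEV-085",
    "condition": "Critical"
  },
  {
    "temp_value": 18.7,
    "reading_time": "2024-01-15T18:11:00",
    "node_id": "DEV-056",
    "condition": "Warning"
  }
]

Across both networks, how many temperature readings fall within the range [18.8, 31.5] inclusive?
6

Schema mapping: "measurement" (sensor_array_3) = "temp_value" (sensor_array_2) = temperature

Readings in [18.8, 31.5] from sensor_array_3: 4
Readings in [18.8, 31.5] from sensor_array_2: 2

Total count: 4 + 2 = 6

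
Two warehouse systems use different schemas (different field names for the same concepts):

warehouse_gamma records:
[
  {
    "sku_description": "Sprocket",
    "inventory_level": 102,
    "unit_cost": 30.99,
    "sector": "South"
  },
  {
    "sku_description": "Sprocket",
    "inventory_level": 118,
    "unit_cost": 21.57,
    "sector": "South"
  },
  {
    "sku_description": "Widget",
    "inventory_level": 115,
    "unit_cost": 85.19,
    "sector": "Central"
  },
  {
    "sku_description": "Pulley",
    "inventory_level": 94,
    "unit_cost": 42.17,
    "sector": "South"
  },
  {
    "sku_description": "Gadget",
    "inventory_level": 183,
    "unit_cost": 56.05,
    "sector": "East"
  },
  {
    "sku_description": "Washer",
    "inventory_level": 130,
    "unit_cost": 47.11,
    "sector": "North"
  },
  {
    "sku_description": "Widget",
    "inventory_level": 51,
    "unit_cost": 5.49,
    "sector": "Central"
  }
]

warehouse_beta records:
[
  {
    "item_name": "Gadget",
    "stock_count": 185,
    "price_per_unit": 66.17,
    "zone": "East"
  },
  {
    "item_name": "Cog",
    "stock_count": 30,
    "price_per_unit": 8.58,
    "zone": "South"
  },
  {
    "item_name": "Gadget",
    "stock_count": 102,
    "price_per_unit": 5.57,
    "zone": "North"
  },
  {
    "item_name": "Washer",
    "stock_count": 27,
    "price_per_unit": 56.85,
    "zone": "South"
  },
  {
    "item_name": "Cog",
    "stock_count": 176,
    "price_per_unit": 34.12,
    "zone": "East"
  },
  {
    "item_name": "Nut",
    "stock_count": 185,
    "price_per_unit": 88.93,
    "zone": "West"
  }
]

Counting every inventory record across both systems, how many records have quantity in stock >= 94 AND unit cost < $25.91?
2

Schema mappings:
- "inventory_level" (warehouse_gamma) = "stock_count" (warehouse_beta) = quantity
- "unit_cost" (warehouse_gamma) = "price_per_unit" (warehouse_beta) = unit cost

Records meeting both conditions in warehouse_gamma: 1
Records meeting both conditions in warehouse_beta: 1

Total: 1 + 1 = 2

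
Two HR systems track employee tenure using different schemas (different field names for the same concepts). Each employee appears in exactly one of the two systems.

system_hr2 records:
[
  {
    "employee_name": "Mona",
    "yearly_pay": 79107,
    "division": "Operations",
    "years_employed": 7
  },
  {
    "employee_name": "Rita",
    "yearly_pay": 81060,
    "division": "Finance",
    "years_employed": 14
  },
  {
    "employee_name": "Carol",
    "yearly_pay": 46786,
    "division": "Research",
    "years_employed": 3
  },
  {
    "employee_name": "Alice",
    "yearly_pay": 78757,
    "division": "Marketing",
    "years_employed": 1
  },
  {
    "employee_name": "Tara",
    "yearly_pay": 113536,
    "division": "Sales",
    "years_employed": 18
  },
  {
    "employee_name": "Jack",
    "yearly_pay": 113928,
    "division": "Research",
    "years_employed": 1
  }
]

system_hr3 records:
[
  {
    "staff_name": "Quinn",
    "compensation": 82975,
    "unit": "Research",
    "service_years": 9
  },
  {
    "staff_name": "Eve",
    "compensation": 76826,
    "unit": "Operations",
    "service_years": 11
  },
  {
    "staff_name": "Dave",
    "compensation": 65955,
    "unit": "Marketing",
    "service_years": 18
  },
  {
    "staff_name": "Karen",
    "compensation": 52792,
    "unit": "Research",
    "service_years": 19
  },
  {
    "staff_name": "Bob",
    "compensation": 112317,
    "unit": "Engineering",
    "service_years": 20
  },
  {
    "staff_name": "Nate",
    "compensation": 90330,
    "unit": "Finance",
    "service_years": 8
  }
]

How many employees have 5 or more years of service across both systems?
9

Reconcile schemas: "years_employed" (system_hr2) = "service_years" (system_hr3) = years of service

From system_hr2: 3 employees with >= 5 years
From system_hr3: 6 employees with >= 5 years

Total: 3 + 6 = 9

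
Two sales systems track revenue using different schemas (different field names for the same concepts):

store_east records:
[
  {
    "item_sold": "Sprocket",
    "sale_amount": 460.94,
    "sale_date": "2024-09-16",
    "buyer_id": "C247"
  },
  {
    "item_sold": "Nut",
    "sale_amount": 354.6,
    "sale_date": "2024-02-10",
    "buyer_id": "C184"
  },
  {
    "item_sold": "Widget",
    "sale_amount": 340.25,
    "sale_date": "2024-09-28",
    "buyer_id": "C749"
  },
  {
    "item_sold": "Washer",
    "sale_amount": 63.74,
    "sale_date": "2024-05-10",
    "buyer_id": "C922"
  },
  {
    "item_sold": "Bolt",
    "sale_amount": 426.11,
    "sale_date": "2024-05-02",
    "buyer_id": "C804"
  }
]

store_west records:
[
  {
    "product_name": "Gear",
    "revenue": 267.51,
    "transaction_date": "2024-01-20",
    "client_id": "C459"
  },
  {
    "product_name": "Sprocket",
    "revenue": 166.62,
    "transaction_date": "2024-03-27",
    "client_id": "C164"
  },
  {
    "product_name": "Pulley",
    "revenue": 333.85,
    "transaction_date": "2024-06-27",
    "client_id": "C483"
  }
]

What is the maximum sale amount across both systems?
460.94

Reconcile: "sale_amount" (store_east) = "revenue" (store_west) = sale amount

Maximum in store_east: 460.94
Maximum in store_west: 333.85

Overall maximum: max(460.94, 333.85) = 460.94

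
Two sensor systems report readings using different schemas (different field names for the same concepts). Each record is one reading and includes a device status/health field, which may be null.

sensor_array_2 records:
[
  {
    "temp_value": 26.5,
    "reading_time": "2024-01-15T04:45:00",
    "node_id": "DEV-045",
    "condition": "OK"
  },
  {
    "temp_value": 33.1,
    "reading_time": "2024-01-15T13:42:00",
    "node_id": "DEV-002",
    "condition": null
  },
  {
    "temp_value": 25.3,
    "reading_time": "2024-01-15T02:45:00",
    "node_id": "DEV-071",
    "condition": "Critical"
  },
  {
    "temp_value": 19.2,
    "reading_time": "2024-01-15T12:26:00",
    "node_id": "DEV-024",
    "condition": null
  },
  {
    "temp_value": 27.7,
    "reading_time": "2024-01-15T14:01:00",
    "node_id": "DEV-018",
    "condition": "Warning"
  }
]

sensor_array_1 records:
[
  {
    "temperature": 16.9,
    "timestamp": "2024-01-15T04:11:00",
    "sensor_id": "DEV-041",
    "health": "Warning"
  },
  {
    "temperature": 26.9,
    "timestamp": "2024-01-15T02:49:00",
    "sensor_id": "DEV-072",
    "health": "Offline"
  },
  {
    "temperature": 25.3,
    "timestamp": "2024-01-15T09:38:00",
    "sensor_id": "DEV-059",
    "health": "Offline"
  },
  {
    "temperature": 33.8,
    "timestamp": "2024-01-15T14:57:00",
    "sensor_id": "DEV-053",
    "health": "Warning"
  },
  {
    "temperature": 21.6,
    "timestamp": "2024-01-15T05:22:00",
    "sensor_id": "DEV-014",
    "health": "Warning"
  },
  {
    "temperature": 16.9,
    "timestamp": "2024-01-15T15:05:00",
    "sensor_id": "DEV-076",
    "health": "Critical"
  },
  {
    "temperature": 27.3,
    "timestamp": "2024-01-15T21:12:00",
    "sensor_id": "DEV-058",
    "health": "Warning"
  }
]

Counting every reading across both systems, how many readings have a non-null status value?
10

Schema mapping: "condition" (sensor_array_2) = "health" (sensor_array_1) = status

Non-null in sensor_array_2: 3
Non-null in sensor_array_1: 7

Total non-null: 3 + 7 = 10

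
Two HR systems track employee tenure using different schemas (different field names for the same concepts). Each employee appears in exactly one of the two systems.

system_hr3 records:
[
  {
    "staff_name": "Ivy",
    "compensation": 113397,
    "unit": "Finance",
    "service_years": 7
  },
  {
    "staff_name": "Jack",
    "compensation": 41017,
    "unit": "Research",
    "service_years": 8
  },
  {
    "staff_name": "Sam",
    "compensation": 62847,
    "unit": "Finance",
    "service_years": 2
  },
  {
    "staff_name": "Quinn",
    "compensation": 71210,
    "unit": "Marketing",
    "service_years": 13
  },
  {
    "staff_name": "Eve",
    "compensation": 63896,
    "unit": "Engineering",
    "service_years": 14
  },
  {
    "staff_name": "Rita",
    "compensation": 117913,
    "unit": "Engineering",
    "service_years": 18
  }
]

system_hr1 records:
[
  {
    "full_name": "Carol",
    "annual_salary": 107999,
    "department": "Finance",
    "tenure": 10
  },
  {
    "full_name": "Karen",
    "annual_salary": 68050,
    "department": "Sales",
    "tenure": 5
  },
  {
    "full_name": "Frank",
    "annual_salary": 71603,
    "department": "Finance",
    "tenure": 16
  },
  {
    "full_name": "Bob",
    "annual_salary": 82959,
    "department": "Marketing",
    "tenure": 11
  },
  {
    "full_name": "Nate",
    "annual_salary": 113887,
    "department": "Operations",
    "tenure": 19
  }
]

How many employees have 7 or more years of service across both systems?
9

Reconcile schemas: "service_years" (system_hr3) = "tenure" (system_hr1) = years of service

From system_hr3: 5 employees with >= 7 years
From system_hr1: 4 employees with >= 7 years

Total: 5 + 4 = 9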